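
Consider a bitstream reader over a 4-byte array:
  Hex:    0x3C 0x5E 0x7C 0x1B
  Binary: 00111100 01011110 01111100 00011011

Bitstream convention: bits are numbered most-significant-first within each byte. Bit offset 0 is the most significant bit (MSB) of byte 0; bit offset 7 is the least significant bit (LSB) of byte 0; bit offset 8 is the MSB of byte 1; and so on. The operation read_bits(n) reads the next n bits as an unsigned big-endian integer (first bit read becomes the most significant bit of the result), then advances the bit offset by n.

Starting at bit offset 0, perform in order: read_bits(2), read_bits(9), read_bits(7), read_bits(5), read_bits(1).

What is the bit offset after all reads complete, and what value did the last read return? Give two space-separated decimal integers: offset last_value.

Read 1: bits[0:2] width=2 -> value=0 (bin 00); offset now 2 = byte 0 bit 2; 30 bits remain
Read 2: bits[2:11] width=9 -> value=482 (bin 111100010); offset now 11 = byte 1 bit 3; 21 bits remain
Read 3: bits[11:18] width=7 -> value=121 (bin 1111001); offset now 18 = byte 2 bit 2; 14 bits remain
Read 4: bits[18:23] width=5 -> value=30 (bin 11110); offset now 23 = byte 2 bit 7; 9 bits remain
Read 5: bits[23:24] width=1 -> value=0 (bin 0); offset now 24 = byte 3 bit 0; 8 bits remain

Answer: 24 0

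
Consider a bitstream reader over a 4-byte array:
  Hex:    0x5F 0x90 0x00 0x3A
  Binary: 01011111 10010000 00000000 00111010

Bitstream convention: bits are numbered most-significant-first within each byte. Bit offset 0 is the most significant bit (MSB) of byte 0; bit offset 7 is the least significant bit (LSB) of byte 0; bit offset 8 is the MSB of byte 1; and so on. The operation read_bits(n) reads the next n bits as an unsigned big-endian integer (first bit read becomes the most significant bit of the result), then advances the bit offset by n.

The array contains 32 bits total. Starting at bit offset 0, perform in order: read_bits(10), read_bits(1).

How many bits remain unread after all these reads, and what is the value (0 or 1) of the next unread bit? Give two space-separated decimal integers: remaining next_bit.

Answer: 21 1

Derivation:
Read 1: bits[0:10] width=10 -> value=382 (bin 0101111110); offset now 10 = byte 1 bit 2; 22 bits remain
Read 2: bits[10:11] width=1 -> value=0 (bin 0); offset now 11 = byte 1 bit 3; 21 bits remain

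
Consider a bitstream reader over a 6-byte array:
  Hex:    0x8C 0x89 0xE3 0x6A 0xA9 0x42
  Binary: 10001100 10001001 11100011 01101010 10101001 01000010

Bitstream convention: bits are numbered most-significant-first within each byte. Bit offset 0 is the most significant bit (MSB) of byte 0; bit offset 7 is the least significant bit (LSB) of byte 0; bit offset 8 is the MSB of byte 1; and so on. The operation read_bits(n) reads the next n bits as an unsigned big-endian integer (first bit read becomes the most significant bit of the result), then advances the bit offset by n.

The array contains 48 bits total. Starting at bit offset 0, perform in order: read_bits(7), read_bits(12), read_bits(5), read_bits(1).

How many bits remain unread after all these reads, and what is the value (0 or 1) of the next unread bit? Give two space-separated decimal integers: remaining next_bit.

Answer: 23 1

Derivation:
Read 1: bits[0:7] width=7 -> value=70 (bin 1000110); offset now 7 = byte 0 bit 7; 41 bits remain
Read 2: bits[7:19] width=12 -> value=1103 (bin 010001001111); offset now 19 = byte 2 bit 3; 29 bits remain
Read 3: bits[19:24] width=5 -> value=3 (bin 00011); offset now 24 = byte 3 bit 0; 24 bits remain
Read 4: bits[24:25] width=1 -> value=0 (bin 0); offset now 25 = byte 3 bit 1; 23 bits remain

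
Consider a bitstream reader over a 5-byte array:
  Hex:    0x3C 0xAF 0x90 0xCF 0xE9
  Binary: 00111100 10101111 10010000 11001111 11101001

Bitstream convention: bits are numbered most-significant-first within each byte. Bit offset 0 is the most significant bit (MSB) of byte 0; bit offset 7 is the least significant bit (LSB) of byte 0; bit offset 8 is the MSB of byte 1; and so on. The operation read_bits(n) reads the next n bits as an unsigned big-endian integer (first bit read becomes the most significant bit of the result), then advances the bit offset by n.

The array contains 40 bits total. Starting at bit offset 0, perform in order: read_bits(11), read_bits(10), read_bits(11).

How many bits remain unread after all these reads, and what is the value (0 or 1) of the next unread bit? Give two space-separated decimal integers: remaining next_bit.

Answer: 8 1

Derivation:
Read 1: bits[0:11] width=11 -> value=485 (bin 00111100101); offset now 11 = byte 1 bit 3; 29 bits remain
Read 2: bits[11:21] width=10 -> value=498 (bin 0111110010); offset now 21 = byte 2 bit 5; 19 bits remain
Read 3: bits[21:32] width=11 -> value=207 (bin 00011001111); offset now 32 = byte 4 bit 0; 8 bits remain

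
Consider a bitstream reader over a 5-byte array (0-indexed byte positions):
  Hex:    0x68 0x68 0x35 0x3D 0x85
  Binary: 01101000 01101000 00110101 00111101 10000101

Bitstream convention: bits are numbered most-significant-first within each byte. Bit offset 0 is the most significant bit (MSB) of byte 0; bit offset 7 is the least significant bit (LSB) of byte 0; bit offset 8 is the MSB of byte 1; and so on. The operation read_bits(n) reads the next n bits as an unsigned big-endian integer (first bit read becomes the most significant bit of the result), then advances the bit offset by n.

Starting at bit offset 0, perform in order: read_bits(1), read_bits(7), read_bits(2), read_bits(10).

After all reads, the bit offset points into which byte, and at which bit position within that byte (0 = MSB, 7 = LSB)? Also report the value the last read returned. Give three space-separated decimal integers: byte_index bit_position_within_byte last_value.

Answer: 2 4 643

Derivation:
Read 1: bits[0:1] width=1 -> value=0 (bin 0); offset now 1 = byte 0 bit 1; 39 bits remain
Read 2: bits[1:8] width=7 -> value=104 (bin 1101000); offset now 8 = byte 1 bit 0; 32 bits remain
Read 3: bits[8:10] width=2 -> value=1 (bin 01); offset now 10 = byte 1 bit 2; 30 bits remain
Read 4: bits[10:20] width=10 -> value=643 (bin 1010000011); offset now 20 = byte 2 bit 4; 20 bits remain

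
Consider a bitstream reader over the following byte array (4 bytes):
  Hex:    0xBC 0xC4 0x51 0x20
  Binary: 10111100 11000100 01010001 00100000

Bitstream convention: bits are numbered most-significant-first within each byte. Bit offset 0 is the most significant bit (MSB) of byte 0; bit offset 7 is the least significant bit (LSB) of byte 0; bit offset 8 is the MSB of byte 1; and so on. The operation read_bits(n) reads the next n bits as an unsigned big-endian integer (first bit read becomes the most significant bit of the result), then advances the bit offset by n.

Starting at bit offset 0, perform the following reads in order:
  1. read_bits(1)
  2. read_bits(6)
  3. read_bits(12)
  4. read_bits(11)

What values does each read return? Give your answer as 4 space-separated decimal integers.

Read 1: bits[0:1] width=1 -> value=1 (bin 1); offset now 1 = byte 0 bit 1; 31 bits remain
Read 2: bits[1:7] width=6 -> value=30 (bin 011110); offset now 7 = byte 0 bit 7; 25 bits remain
Read 3: bits[7:19] width=12 -> value=1570 (bin 011000100010); offset now 19 = byte 2 bit 3; 13 bits remain
Read 4: bits[19:30] width=11 -> value=1096 (bin 10001001000); offset now 30 = byte 3 bit 6; 2 bits remain

Answer: 1 30 1570 1096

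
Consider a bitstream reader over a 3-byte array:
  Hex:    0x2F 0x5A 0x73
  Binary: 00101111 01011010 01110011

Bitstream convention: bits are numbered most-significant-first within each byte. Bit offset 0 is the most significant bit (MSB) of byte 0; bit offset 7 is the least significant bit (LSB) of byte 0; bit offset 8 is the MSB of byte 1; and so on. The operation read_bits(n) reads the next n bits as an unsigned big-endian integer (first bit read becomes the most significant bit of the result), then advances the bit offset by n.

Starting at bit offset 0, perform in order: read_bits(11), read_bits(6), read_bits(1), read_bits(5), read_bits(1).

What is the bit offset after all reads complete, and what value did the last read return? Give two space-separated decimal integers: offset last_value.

Answer: 24 1

Derivation:
Read 1: bits[0:11] width=11 -> value=378 (bin 00101111010); offset now 11 = byte 1 bit 3; 13 bits remain
Read 2: bits[11:17] width=6 -> value=52 (bin 110100); offset now 17 = byte 2 bit 1; 7 bits remain
Read 3: bits[17:18] width=1 -> value=1 (bin 1); offset now 18 = byte 2 bit 2; 6 bits remain
Read 4: bits[18:23] width=5 -> value=25 (bin 11001); offset now 23 = byte 2 bit 7; 1 bits remain
Read 5: bits[23:24] width=1 -> value=1 (bin 1); offset now 24 = byte 3 bit 0; 0 bits remain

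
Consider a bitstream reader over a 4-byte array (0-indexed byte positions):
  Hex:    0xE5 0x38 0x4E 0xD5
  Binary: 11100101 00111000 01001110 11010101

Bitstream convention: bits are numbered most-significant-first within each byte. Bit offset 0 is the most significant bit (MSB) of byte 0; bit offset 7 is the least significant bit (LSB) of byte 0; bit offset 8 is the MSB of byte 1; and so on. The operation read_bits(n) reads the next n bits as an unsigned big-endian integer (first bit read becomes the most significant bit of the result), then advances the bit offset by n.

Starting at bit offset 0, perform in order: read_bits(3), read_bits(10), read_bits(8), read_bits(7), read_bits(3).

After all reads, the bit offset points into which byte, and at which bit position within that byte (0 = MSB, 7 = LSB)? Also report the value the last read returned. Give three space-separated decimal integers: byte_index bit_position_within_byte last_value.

Answer: 3 7 2

Derivation:
Read 1: bits[0:3] width=3 -> value=7 (bin 111); offset now 3 = byte 0 bit 3; 29 bits remain
Read 2: bits[3:13] width=10 -> value=167 (bin 0010100111); offset now 13 = byte 1 bit 5; 19 bits remain
Read 3: bits[13:21] width=8 -> value=9 (bin 00001001); offset now 21 = byte 2 bit 5; 11 bits remain
Read 4: bits[21:28] width=7 -> value=109 (bin 1101101); offset now 28 = byte 3 bit 4; 4 bits remain
Read 5: bits[28:31] width=3 -> value=2 (bin 010); offset now 31 = byte 3 bit 7; 1 bits remain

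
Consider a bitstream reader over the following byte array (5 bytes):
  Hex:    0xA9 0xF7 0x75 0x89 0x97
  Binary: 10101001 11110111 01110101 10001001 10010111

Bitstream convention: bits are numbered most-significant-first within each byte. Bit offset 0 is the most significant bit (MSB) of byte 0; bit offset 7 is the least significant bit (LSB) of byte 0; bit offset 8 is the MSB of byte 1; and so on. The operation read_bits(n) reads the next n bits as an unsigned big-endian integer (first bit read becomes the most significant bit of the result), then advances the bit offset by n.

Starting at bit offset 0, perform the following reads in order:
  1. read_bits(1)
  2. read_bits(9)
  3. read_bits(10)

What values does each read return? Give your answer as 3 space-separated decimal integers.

Answer: 1 167 887

Derivation:
Read 1: bits[0:1] width=1 -> value=1 (bin 1); offset now 1 = byte 0 bit 1; 39 bits remain
Read 2: bits[1:10] width=9 -> value=167 (bin 010100111); offset now 10 = byte 1 bit 2; 30 bits remain
Read 3: bits[10:20] width=10 -> value=887 (bin 1101110111); offset now 20 = byte 2 bit 4; 20 bits remain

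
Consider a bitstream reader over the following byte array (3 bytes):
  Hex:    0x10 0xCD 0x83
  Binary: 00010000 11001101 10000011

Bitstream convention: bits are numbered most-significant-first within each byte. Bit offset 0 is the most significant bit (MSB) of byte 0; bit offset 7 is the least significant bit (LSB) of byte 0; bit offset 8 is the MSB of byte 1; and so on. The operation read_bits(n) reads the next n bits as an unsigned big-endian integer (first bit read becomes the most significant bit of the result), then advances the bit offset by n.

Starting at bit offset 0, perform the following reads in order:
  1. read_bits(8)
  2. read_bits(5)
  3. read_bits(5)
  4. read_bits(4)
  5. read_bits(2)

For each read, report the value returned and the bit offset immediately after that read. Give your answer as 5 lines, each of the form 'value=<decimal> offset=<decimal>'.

Read 1: bits[0:8] width=8 -> value=16 (bin 00010000); offset now 8 = byte 1 bit 0; 16 bits remain
Read 2: bits[8:13] width=5 -> value=25 (bin 11001); offset now 13 = byte 1 bit 5; 11 bits remain
Read 3: bits[13:18] width=5 -> value=22 (bin 10110); offset now 18 = byte 2 bit 2; 6 bits remain
Read 4: bits[18:22] width=4 -> value=0 (bin 0000); offset now 22 = byte 2 bit 6; 2 bits remain
Read 5: bits[22:24] width=2 -> value=3 (bin 11); offset now 24 = byte 3 bit 0; 0 bits remain

Answer: value=16 offset=8
value=25 offset=13
value=22 offset=18
value=0 offset=22
value=3 offset=24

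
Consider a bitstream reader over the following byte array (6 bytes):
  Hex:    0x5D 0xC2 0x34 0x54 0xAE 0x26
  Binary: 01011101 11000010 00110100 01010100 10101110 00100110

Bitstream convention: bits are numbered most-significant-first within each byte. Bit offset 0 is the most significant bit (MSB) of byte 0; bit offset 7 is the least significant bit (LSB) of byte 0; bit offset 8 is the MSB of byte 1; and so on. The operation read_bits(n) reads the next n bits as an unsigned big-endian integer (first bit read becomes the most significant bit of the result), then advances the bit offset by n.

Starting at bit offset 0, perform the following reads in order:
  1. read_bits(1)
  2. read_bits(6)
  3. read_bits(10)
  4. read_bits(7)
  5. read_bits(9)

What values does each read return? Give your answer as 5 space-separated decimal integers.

Read 1: bits[0:1] width=1 -> value=0 (bin 0); offset now 1 = byte 0 bit 1; 47 bits remain
Read 2: bits[1:7] width=6 -> value=46 (bin 101110); offset now 7 = byte 0 bit 7; 41 bits remain
Read 3: bits[7:17] width=10 -> value=900 (bin 1110000100); offset now 17 = byte 2 bit 1; 31 bits remain
Read 4: bits[17:24] width=7 -> value=52 (bin 0110100); offset now 24 = byte 3 bit 0; 24 bits remain
Read 5: bits[24:33] width=9 -> value=169 (bin 010101001); offset now 33 = byte 4 bit 1; 15 bits remain

Answer: 0 46 900 52 169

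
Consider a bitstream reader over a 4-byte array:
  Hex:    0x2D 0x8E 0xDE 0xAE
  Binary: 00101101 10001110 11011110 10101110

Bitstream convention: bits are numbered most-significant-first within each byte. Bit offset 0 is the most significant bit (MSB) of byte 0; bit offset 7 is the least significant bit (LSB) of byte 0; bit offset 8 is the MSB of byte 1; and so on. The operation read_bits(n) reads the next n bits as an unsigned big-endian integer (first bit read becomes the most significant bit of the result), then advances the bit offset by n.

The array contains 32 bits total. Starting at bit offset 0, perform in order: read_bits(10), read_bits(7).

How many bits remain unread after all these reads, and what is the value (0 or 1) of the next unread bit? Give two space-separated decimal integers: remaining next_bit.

Answer: 15 1

Derivation:
Read 1: bits[0:10] width=10 -> value=182 (bin 0010110110); offset now 10 = byte 1 bit 2; 22 bits remain
Read 2: bits[10:17] width=7 -> value=29 (bin 0011101); offset now 17 = byte 2 bit 1; 15 bits remain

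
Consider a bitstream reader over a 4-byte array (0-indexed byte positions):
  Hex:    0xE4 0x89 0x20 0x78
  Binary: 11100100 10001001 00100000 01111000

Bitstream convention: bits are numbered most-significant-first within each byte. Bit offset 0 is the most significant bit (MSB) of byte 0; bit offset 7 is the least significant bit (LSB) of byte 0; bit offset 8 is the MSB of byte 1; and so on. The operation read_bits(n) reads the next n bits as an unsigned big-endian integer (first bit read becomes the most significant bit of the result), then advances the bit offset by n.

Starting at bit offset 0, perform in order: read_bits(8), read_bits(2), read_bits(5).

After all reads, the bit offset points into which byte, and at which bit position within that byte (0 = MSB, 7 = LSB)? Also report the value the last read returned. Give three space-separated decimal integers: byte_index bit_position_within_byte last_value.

Answer: 1 7 4

Derivation:
Read 1: bits[0:8] width=8 -> value=228 (bin 11100100); offset now 8 = byte 1 bit 0; 24 bits remain
Read 2: bits[8:10] width=2 -> value=2 (bin 10); offset now 10 = byte 1 bit 2; 22 bits remain
Read 3: bits[10:15] width=5 -> value=4 (bin 00100); offset now 15 = byte 1 bit 7; 17 bits remain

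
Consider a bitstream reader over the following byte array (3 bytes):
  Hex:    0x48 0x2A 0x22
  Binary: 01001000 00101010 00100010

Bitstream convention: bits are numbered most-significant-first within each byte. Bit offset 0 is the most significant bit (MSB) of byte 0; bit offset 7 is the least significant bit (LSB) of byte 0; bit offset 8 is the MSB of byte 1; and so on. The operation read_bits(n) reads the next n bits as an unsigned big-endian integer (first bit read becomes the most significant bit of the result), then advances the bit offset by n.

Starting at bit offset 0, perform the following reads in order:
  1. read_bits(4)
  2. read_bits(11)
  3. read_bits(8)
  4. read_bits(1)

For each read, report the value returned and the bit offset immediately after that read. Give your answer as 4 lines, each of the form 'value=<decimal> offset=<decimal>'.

Read 1: bits[0:4] width=4 -> value=4 (bin 0100); offset now 4 = byte 0 bit 4; 20 bits remain
Read 2: bits[4:15] width=11 -> value=1045 (bin 10000010101); offset now 15 = byte 1 bit 7; 9 bits remain
Read 3: bits[15:23] width=8 -> value=17 (bin 00010001); offset now 23 = byte 2 bit 7; 1 bits remain
Read 4: bits[23:24] width=1 -> value=0 (bin 0); offset now 24 = byte 3 bit 0; 0 bits remain

Answer: value=4 offset=4
value=1045 offset=15
value=17 offset=23
value=0 offset=24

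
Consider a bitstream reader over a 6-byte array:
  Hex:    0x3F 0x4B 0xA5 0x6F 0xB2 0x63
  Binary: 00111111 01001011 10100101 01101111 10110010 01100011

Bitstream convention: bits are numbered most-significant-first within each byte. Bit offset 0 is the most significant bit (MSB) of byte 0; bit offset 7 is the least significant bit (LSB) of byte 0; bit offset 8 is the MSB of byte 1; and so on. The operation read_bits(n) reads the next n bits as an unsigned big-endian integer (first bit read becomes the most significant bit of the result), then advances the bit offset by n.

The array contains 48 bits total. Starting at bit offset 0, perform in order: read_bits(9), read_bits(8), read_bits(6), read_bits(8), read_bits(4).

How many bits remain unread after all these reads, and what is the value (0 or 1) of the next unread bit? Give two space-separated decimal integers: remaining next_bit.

Read 1: bits[0:9] width=9 -> value=126 (bin 001111110); offset now 9 = byte 1 bit 1; 39 bits remain
Read 2: bits[9:17] width=8 -> value=151 (bin 10010111); offset now 17 = byte 2 bit 1; 31 bits remain
Read 3: bits[17:23] width=6 -> value=18 (bin 010010); offset now 23 = byte 2 bit 7; 25 bits remain
Read 4: bits[23:31] width=8 -> value=183 (bin 10110111); offset now 31 = byte 3 bit 7; 17 bits remain
Read 5: bits[31:35] width=4 -> value=13 (bin 1101); offset now 35 = byte 4 bit 3; 13 bits remain

Answer: 13 1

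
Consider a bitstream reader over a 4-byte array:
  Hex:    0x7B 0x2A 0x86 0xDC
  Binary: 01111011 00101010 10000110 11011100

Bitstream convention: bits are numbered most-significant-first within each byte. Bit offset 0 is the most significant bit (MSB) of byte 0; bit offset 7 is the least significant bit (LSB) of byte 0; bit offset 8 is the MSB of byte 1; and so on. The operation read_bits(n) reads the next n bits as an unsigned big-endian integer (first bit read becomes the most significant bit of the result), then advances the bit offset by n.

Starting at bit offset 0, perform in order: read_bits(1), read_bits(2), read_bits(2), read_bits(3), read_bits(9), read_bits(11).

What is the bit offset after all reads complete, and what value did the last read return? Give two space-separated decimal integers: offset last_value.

Answer: 28 109

Derivation:
Read 1: bits[0:1] width=1 -> value=0 (bin 0); offset now 1 = byte 0 bit 1; 31 bits remain
Read 2: bits[1:3] width=2 -> value=3 (bin 11); offset now 3 = byte 0 bit 3; 29 bits remain
Read 3: bits[3:5] width=2 -> value=3 (bin 11); offset now 5 = byte 0 bit 5; 27 bits remain
Read 4: bits[5:8] width=3 -> value=3 (bin 011); offset now 8 = byte 1 bit 0; 24 bits remain
Read 5: bits[8:17] width=9 -> value=85 (bin 001010101); offset now 17 = byte 2 bit 1; 15 bits remain
Read 6: bits[17:28] width=11 -> value=109 (bin 00001101101); offset now 28 = byte 3 bit 4; 4 bits remain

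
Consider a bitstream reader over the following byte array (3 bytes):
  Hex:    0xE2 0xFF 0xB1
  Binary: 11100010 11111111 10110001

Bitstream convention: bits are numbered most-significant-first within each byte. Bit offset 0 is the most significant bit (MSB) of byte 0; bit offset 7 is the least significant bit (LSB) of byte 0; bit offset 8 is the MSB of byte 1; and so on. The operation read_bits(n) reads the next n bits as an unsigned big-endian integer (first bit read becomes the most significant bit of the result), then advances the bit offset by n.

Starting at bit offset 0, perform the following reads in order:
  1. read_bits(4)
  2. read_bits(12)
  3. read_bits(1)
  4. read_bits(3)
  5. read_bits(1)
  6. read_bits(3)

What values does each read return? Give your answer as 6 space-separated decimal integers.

Read 1: bits[0:4] width=4 -> value=14 (bin 1110); offset now 4 = byte 0 bit 4; 20 bits remain
Read 2: bits[4:16] width=12 -> value=767 (bin 001011111111); offset now 16 = byte 2 bit 0; 8 bits remain
Read 3: bits[16:17] width=1 -> value=1 (bin 1); offset now 17 = byte 2 bit 1; 7 bits remain
Read 4: bits[17:20] width=3 -> value=3 (bin 011); offset now 20 = byte 2 bit 4; 4 bits remain
Read 5: bits[20:21] width=1 -> value=0 (bin 0); offset now 21 = byte 2 bit 5; 3 bits remain
Read 6: bits[21:24] width=3 -> value=1 (bin 001); offset now 24 = byte 3 bit 0; 0 bits remain

Answer: 14 767 1 3 0 1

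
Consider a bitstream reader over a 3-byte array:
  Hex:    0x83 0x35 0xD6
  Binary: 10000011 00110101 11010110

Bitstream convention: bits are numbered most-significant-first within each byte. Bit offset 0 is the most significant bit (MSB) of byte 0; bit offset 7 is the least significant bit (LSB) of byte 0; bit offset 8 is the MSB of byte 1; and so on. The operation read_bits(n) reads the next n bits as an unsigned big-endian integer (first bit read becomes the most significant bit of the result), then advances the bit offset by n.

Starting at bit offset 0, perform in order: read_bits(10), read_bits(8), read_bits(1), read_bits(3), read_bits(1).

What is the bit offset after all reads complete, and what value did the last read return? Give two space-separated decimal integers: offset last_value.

Answer: 23 1

Derivation:
Read 1: bits[0:10] width=10 -> value=524 (bin 1000001100); offset now 10 = byte 1 bit 2; 14 bits remain
Read 2: bits[10:18] width=8 -> value=215 (bin 11010111); offset now 18 = byte 2 bit 2; 6 bits remain
Read 3: bits[18:19] width=1 -> value=0 (bin 0); offset now 19 = byte 2 bit 3; 5 bits remain
Read 4: bits[19:22] width=3 -> value=5 (bin 101); offset now 22 = byte 2 bit 6; 2 bits remain
Read 5: bits[22:23] width=1 -> value=1 (bin 1); offset now 23 = byte 2 bit 7; 1 bits remain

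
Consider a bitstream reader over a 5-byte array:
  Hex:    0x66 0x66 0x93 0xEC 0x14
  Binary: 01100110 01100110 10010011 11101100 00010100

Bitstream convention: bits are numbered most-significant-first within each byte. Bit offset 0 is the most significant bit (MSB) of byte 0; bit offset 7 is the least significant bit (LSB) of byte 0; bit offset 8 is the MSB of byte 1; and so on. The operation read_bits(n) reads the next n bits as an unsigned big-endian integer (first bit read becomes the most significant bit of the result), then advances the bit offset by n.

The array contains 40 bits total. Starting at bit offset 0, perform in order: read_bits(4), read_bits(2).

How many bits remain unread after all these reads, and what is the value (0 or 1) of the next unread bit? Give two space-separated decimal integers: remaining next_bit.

Read 1: bits[0:4] width=4 -> value=6 (bin 0110); offset now 4 = byte 0 bit 4; 36 bits remain
Read 2: bits[4:6] width=2 -> value=1 (bin 01); offset now 6 = byte 0 bit 6; 34 bits remain

Answer: 34 1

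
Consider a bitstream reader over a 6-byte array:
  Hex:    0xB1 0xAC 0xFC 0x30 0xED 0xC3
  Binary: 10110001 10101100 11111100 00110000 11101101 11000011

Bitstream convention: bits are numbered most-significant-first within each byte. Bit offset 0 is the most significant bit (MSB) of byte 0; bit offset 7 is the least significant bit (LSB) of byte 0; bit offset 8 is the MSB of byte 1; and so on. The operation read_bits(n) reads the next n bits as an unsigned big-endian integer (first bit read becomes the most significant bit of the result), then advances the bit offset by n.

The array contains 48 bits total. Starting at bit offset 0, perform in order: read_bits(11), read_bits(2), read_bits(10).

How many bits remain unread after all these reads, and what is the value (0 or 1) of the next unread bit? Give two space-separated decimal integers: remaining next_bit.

Answer: 25 0

Derivation:
Read 1: bits[0:11] width=11 -> value=1421 (bin 10110001101); offset now 11 = byte 1 bit 3; 37 bits remain
Read 2: bits[11:13] width=2 -> value=1 (bin 01); offset now 13 = byte 1 bit 5; 35 bits remain
Read 3: bits[13:23] width=10 -> value=638 (bin 1001111110); offset now 23 = byte 2 bit 7; 25 bits remain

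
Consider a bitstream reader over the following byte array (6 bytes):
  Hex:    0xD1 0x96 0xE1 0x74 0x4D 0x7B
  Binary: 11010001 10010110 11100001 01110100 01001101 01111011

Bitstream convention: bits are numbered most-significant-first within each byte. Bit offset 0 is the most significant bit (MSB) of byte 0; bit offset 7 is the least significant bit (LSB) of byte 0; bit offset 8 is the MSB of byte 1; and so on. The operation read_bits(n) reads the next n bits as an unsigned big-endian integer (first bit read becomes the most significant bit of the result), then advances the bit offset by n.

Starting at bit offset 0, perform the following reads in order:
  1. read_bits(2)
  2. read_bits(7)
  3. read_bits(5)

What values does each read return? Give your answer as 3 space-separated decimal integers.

Answer: 3 35 5

Derivation:
Read 1: bits[0:2] width=2 -> value=3 (bin 11); offset now 2 = byte 0 bit 2; 46 bits remain
Read 2: bits[2:9] width=7 -> value=35 (bin 0100011); offset now 9 = byte 1 bit 1; 39 bits remain
Read 3: bits[9:14] width=5 -> value=5 (bin 00101); offset now 14 = byte 1 bit 6; 34 bits remain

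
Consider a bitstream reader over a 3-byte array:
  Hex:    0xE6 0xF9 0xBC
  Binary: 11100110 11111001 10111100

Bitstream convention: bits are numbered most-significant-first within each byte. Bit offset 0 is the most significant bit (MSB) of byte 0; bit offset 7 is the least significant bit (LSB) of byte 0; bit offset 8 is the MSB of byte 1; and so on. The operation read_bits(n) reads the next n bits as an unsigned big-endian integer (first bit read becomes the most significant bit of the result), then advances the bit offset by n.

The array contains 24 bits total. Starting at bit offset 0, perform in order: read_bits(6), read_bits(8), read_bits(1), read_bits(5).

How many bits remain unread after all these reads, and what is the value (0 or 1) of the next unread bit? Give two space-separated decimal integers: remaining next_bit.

Read 1: bits[0:6] width=6 -> value=57 (bin 111001); offset now 6 = byte 0 bit 6; 18 bits remain
Read 2: bits[6:14] width=8 -> value=190 (bin 10111110); offset now 14 = byte 1 bit 6; 10 bits remain
Read 3: bits[14:15] width=1 -> value=0 (bin 0); offset now 15 = byte 1 bit 7; 9 bits remain
Read 4: bits[15:20] width=5 -> value=27 (bin 11011); offset now 20 = byte 2 bit 4; 4 bits remain

Answer: 4 1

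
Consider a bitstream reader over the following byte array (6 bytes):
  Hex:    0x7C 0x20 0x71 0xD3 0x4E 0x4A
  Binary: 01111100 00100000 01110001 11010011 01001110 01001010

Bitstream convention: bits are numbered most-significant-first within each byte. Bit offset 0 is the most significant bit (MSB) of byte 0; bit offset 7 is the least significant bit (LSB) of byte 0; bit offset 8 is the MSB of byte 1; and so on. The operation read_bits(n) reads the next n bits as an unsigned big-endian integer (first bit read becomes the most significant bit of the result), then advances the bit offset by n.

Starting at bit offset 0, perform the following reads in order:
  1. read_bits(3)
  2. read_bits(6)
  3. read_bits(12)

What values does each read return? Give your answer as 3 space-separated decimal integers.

Read 1: bits[0:3] width=3 -> value=3 (bin 011); offset now 3 = byte 0 bit 3; 45 bits remain
Read 2: bits[3:9] width=6 -> value=56 (bin 111000); offset now 9 = byte 1 bit 1; 39 bits remain
Read 3: bits[9:21] width=12 -> value=1038 (bin 010000001110); offset now 21 = byte 2 bit 5; 27 bits remain

Answer: 3 56 1038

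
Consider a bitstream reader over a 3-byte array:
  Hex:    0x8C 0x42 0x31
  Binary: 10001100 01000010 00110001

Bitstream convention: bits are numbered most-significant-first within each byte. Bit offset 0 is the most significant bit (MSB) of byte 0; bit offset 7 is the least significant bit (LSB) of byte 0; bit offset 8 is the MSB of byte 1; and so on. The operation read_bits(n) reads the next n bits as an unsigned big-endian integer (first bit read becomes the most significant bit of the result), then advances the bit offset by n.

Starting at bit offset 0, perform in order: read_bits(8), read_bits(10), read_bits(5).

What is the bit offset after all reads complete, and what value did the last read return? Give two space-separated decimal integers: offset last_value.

Answer: 23 24

Derivation:
Read 1: bits[0:8] width=8 -> value=140 (bin 10001100); offset now 8 = byte 1 bit 0; 16 bits remain
Read 2: bits[8:18] width=10 -> value=264 (bin 0100001000); offset now 18 = byte 2 bit 2; 6 bits remain
Read 3: bits[18:23] width=5 -> value=24 (bin 11000); offset now 23 = byte 2 bit 7; 1 bits remain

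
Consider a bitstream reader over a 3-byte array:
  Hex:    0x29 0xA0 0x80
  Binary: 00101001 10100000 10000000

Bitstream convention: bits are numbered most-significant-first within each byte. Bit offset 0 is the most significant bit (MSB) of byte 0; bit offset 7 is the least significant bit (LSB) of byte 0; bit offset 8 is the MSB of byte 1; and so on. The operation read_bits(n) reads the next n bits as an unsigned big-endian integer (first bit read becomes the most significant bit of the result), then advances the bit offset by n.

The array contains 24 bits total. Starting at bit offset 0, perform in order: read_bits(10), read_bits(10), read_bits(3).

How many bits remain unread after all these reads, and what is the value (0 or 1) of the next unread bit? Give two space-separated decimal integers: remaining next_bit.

Answer: 1 0

Derivation:
Read 1: bits[0:10] width=10 -> value=166 (bin 0010100110); offset now 10 = byte 1 bit 2; 14 bits remain
Read 2: bits[10:20] width=10 -> value=520 (bin 1000001000); offset now 20 = byte 2 bit 4; 4 bits remain
Read 3: bits[20:23] width=3 -> value=0 (bin 000); offset now 23 = byte 2 bit 7; 1 bits remain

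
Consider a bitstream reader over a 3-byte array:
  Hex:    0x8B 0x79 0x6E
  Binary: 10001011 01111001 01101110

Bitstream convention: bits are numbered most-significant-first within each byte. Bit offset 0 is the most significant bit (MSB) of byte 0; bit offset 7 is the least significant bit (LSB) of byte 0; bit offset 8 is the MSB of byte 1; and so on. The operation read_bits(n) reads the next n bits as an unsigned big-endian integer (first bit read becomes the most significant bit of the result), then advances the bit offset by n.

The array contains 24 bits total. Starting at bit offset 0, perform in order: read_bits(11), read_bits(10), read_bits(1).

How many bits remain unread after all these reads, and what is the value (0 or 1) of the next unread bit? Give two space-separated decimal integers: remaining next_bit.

Read 1: bits[0:11] width=11 -> value=1115 (bin 10001011011); offset now 11 = byte 1 bit 3; 13 bits remain
Read 2: bits[11:21] width=10 -> value=813 (bin 1100101101); offset now 21 = byte 2 bit 5; 3 bits remain
Read 3: bits[21:22] width=1 -> value=1 (bin 1); offset now 22 = byte 2 bit 6; 2 bits remain

Answer: 2 1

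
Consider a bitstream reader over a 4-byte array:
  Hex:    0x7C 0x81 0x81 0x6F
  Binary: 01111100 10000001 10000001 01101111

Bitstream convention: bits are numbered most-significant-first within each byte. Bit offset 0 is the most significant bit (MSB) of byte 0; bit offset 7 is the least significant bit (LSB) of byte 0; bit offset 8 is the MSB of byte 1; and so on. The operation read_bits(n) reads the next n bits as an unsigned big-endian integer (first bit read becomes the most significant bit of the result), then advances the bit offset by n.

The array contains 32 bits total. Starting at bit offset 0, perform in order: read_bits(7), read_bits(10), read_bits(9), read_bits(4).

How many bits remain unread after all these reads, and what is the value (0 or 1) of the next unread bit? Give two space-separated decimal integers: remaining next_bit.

Read 1: bits[0:7] width=7 -> value=62 (bin 0111110); offset now 7 = byte 0 bit 7; 25 bits remain
Read 2: bits[7:17] width=10 -> value=259 (bin 0100000011); offset now 17 = byte 2 bit 1; 15 bits remain
Read 3: bits[17:26] width=9 -> value=5 (bin 000000101); offset now 26 = byte 3 bit 2; 6 bits remain
Read 4: bits[26:30] width=4 -> value=11 (bin 1011); offset now 30 = byte 3 bit 6; 2 bits remain

Answer: 2 1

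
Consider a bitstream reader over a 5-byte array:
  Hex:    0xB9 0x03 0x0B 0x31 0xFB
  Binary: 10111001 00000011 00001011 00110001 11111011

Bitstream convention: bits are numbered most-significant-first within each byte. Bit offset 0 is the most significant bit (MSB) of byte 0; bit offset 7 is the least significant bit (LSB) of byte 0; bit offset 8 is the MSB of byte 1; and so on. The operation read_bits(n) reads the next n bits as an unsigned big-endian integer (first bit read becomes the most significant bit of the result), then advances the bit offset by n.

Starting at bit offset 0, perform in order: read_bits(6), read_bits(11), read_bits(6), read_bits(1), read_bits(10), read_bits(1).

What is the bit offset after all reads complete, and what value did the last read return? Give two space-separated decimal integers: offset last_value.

Answer: 35 1

Derivation:
Read 1: bits[0:6] width=6 -> value=46 (bin 101110); offset now 6 = byte 0 bit 6; 34 bits remain
Read 2: bits[6:17] width=11 -> value=518 (bin 01000000110); offset now 17 = byte 2 bit 1; 23 bits remain
Read 3: bits[17:23] width=6 -> value=5 (bin 000101); offset now 23 = byte 2 bit 7; 17 bits remain
Read 4: bits[23:24] width=1 -> value=1 (bin 1); offset now 24 = byte 3 bit 0; 16 bits remain
Read 5: bits[24:34] width=10 -> value=199 (bin 0011000111); offset now 34 = byte 4 bit 2; 6 bits remain
Read 6: bits[34:35] width=1 -> value=1 (bin 1); offset now 35 = byte 4 bit 3; 5 bits remain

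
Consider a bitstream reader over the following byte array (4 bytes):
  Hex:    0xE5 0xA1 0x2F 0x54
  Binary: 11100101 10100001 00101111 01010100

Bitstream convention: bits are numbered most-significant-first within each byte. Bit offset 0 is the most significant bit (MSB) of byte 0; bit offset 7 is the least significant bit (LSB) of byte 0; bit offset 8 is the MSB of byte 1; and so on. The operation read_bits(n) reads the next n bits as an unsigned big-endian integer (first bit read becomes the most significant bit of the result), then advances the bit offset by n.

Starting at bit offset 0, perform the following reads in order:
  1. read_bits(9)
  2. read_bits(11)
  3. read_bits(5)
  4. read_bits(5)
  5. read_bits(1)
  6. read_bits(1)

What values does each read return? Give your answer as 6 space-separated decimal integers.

Answer: 459 530 30 21 0 0

Derivation:
Read 1: bits[0:9] width=9 -> value=459 (bin 111001011); offset now 9 = byte 1 bit 1; 23 bits remain
Read 2: bits[9:20] width=11 -> value=530 (bin 01000010010); offset now 20 = byte 2 bit 4; 12 bits remain
Read 3: bits[20:25] width=5 -> value=30 (bin 11110); offset now 25 = byte 3 bit 1; 7 bits remain
Read 4: bits[25:30] width=5 -> value=21 (bin 10101); offset now 30 = byte 3 bit 6; 2 bits remain
Read 5: bits[30:31] width=1 -> value=0 (bin 0); offset now 31 = byte 3 bit 7; 1 bits remain
Read 6: bits[31:32] width=1 -> value=0 (bin 0); offset now 32 = byte 4 bit 0; 0 bits remain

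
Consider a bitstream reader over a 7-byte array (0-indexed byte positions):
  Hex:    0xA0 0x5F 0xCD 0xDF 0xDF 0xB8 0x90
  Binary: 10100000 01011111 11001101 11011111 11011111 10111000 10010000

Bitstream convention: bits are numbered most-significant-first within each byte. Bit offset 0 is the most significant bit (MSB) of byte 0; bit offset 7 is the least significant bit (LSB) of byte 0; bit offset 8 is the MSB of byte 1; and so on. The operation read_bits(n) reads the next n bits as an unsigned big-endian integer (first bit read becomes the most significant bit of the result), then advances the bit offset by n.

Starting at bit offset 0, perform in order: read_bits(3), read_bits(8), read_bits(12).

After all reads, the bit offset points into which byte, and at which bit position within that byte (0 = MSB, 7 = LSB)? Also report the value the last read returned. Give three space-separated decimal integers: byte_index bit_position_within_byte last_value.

Answer: 2 7 4070

Derivation:
Read 1: bits[0:3] width=3 -> value=5 (bin 101); offset now 3 = byte 0 bit 3; 53 bits remain
Read 2: bits[3:11] width=8 -> value=2 (bin 00000010); offset now 11 = byte 1 bit 3; 45 bits remain
Read 3: bits[11:23] width=12 -> value=4070 (bin 111111100110); offset now 23 = byte 2 bit 7; 33 bits remain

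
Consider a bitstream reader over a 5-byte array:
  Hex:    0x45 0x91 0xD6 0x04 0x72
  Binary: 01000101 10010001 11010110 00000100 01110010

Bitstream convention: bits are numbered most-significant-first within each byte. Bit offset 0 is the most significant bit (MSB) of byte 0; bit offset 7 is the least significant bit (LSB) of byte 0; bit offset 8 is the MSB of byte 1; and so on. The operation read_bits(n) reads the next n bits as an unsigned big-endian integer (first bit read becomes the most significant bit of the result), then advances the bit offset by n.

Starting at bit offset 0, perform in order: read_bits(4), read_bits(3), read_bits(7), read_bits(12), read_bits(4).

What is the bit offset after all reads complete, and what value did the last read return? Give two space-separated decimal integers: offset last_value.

Answer: 30 1

Derivation:
Read 1: bits[0:4] width=4 -> value=4 (bin 0100); offset now 4 = byte 0 bit 4; 36 bits remain
Read 2: bits[4:7] width=3 -> value=2 (bin 010); offset now 7 = byte 0 bit 7; 33 bits remain
Read 3: bits[7:14] width=7 -> value=100 (bin 1100100); offset now 14 = byte 1 bit 6; 26 bits remain
Read 4: bits[14:26] width=12 -> value=1880 (bin 011101011000); offset now 26 = byte 3 bit 2; 14 bits remain
Read 5: bits[26:30] width=4 -> value=1 (bin 0001); offset now 30 = byte 3 bit 6; 10 bits remain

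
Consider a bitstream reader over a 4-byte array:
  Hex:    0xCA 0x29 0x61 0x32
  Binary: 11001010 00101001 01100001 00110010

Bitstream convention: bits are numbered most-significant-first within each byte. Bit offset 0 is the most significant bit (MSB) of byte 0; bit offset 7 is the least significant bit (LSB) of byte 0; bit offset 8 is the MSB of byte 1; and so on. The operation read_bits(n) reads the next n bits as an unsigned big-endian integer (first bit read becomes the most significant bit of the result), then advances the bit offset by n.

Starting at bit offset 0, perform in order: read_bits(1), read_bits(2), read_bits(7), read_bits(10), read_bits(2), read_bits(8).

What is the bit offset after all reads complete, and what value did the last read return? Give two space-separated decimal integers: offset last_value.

Read 1: bits[0:1] width=1 -> value=1 (bin 1); offset now 1 = byte 0 bit 1; 31 bits remain
Read 2: bits[1:3] width=2 -> value=2 (bin 10); offset now 3 = byte 0 bit 3; 29 bits remain
Read 3: bits[3:10] width=7 -> value=40 (bin 0101000); offset now 10 = byte 1 bit 2; 22 bits remain
Read 4: bits[10:20] width=10 -> value=662 (bin 1010010110); offset now 20 = byte 2 bit 4; 12 bits remain
Read 5: bits[20:22] width=2 -> value=0 (bin 00); offset now 22 = byte 2 bit 6; 10 bits remain
Read 6: bits[22:30] width=8 -> value=76 (bin 01001100); offset now 30 = byte 3 bit 6; 2 bits remain

Answer: 30 76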